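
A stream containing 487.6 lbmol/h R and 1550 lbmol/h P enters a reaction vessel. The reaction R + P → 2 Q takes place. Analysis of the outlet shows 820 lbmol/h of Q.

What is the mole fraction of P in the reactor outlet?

0.559

For Q: n = n₀ + 2ξ → 820 = 0 + 2ξ, giving ξ = 410 lbmol/h.
Outlet amounts (n = n₀ + ν ξ):
  R: 487.6 − 1(410) = 77.6
  P: 1550 − 1(410) = 1140
  Q: 0 + 2(410) = 820
Total out = 2038 lbmol/h; y_P = 1140 / 2038 = 0.5595.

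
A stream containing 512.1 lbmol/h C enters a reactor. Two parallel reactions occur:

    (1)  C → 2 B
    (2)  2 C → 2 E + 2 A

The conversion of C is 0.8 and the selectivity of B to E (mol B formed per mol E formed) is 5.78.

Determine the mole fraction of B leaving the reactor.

Conversion of C: C consumed = 0.8 × 512.1 = 409.7 lbmol/h = 1ξ₁ + 2ξ₂.
Selectivity: 2ξ₁ / (2ξ₂) = 5.78 → ξ₁ = 5.78 ξ₂.
Substitute: (1·5.78 + 2) ξ₂ = 409.7 → ξ₂ = 52.66 lbmol/h, ξ₁ = 304.4 lbmol/h.
Outlet amounts (n = n₀ + Σ ν·ξ):
  C: 512.1 − 1(304.4) − 2(52.66) = 102.4
  B: 0 + 2(304.4) = 608.7
  E: 0 + 2(52.66) = 105.3
  A: 0 + 2(52.66) = 105.3
Total out = 921.8 lbmol/h; y_B = 608.7 / 921.8 = 0.6604.

0.66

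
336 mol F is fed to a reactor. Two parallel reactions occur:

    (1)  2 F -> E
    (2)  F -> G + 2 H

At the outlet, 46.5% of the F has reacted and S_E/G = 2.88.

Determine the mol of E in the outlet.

Conversion of F: F consumed = 0.465 × 336 = 156.2 mol = 2ξ₁ + 1ξ₂.
Selectivity: 1ξ₁ / (1ξ₂) = 2.88 → ξ₁ = 2.88 ξ₂.
Substitute: (2·2.88 + 1) ξ₂ = 156.2 → ξ₂ = 23.11 mol, ξ₁ = 66.56 mol.
Outlet amounts (n = n₀ + Σ ν·ξ):
  F: 336 − 2(66.56) − 1(23.11) = 179.8
  E: 0 + 1(66.56) = 66.56
  G: 0 + 1(23.11) = 23.11
  H: 0 + 2(23.11) = 46.22

66.6 mol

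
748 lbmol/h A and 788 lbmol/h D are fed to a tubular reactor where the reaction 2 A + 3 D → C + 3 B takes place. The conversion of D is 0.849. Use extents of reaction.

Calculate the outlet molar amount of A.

D reacted = 0.849 × 788 = 669 lbmol/h; ν_D = −3, so ξ = 669/3 = 223 lbmol/h.
Outlet amounts (n = n₀ + ν ξ):
  A: 748 − 2(223) = 302
  D: 788 − 3(223) = 119
  C: 0 + 1(223) = 223
  B: 0 + 3(223) = 669

302 lbmol/h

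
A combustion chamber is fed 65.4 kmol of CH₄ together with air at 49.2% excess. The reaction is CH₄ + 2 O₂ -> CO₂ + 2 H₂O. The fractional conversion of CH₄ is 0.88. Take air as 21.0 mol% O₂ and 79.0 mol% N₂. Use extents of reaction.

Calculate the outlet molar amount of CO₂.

Stoichiometric O₂ = 2 × 65.4 = 130.8 kmol; O₂ fed = 130.8 × 1.492 = 195.2 kmol.
N₂ fed = 195.2 × 79/21 = 734.1 kmol.
Fuel reacted = 0.88 × 65.4 → ξ = 57.55 kmol.
Outlet (n = n₀ + ν ξ):
  CH₄: 65.4 − 1(57.55) = 7.848
  O₂: 195.2 − 2(57.55) = 80.05
  N₂: 734.1 (inert)
  CO₂: 0 + 1(57.55) = 57.55
  H₂O: 0 + 2(57.55) = 115.1

57.6 kmol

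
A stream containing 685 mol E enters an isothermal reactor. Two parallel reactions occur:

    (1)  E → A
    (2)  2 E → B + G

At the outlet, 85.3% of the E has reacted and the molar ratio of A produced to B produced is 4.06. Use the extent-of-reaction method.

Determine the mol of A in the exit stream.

391 mol

Conversion of E: E consumed = 0.853 × 685 = 584.3 mol = 1ξ₁ + 2ξ₂.
Selectivity: 1ξ₁ / (1ξ₂) = 4.06 → ξ₁ = 4.06 ξ₂.
Substitute: (1·4.06 + 2) ξ₂ = 584.3 → ξ₂ = 96.42 mol, ξ₁ = 391.5 mol.
Outlet amounts (n = n₀ + Σ ν·ξ):
  E: 685 − 1(391.5) − 2(96.42) = 100.7
  A: 0 + 1(391.5) = 391.5
  B: 0 + 1(96.42) = 96.42
  G: 0 + 1(96.42) = 96.42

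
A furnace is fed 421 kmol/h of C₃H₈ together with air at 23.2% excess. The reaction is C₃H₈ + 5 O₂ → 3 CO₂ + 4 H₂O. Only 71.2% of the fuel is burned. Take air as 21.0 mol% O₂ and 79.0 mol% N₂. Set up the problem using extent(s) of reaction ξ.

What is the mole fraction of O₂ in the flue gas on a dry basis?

Stoichiometric O₂ = 5 × 421 = 2105 kmol/h; O₂ fed = 2105 × 1.232 = 2593 kmol/h.
N₂ fed = 2593 × 79/21 = 9756 kmol/h.
Fuel reacted = 0.712 × 421 → ξ = 299.8 kmol/h.
Outlet (n = n₀ + ν ξ):
  C₃H₈: 421 − 1(299.8) = 121.2
  O₂: 2593 − 5(299.8) = 1095
  N₂: 9756 (inert)
  CO₂: 0 + 3(299.8) = 899.3
  H₂O: 0 + 4(299.8) = 1199
Dry total = 11870 kmol/h; y_O₂ (dry) = 1095 / 11870 = 0.09221.

0.0922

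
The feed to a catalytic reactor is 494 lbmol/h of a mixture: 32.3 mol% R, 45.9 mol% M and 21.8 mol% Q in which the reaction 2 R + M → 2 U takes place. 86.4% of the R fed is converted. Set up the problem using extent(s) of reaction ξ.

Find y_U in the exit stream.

R reacted = 0.864 × 159.6 = 137.9 lbmol/h; ν_R = −2, so ξ = 137.9/2 = 68.93 lbmol/h.
Outlet amounts (n = n₀ + ν ξ):
  R: 159.6 − 2(68.93) = 21.7
  M: 226.7 − 1(68.93) = 157.8
  U: 0 + 2(68.93) = 137.9
  Q: 107.7 (inert)
Total out = 425.1 lbmol/h; y_U = 137.9 / 425.1 = 0.3243.

0.324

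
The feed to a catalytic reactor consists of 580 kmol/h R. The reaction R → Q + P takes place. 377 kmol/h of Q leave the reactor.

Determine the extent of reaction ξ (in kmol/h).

ξ = 377 kmol/h

For Q: n = n₀ + 1ξ → 377 = 0 + 1ξ, giving ξ = 377 kmol/h.
Outlet amounts (n = n₀ + ν ξ):
  R: 580 − 1(377) = 203
  Q: 0 + 1(377) = 377
  P: 0 + 1(377) = 377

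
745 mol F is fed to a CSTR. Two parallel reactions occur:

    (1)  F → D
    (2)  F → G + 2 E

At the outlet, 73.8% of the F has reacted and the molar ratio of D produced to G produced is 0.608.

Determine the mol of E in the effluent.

684 mol

Conversion of F: F consumed = 0.738 × 745 = 549.8 mol = 1ξ₁ + 1ξ₂.
Selectivity: 1ξ₁ / (1ξ₂) = 0.608 → ξ₁ = 0.608 ξ₂.
Substitute: (1·0.608 + 1) ξ₂ = 549.8 → ξ₂ = 341.9 mol, ξ₁ = 207.9 mol.
Outlet amounts (n = n₀ + Σ ν·ξ):
  F: 745 − 1(207.9) − 1(341.9) = 195.2
  D: 0 + 1(207.9) = 207.9
  G: 0 + 1(341.9) = 341.9
  E: 0 + 2(341.9) = 683.8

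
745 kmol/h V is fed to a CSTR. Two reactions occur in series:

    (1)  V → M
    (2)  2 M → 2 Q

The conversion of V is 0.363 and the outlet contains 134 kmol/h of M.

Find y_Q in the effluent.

Conversion of V: V consumed = 1ξ₁ = 0.363 × 745 → ξ₁ = 270.4 kmol/h.
M balance: n_M = 0 + 1ξ₁ − 2ξ₂ = 134 → ξ₂ = (1·270.4 − 134)/2 = 68.22 kmol/h.
Outlet amounts (n = n₀ + Σ ν·ξ):
  V: 745 − 1(270.4) = 474.6
  M: 0 + 1(270.4) − 2(68.22) = 134
  Q: 0 + 2(68.22) = 136.4
Total out = 745 kmol/h; y_Q = 136.4 / 745 = 0.1831.

0.183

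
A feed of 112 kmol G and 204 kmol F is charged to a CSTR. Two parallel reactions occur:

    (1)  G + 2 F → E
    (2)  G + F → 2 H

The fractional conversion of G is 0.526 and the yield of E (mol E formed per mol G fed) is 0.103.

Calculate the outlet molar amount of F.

134 kmol

Yield of E: 1ξ₁ / 112 = 0.103 → ξ₁ = 11.54 kmol.
Conversion of G: 1ξ₁ + 1ξ₂ = 0.526 × 112 = 58.91 → ξ₂ = 47.38 kmol.
Outlet amounts (n = n₀ + Σ ν·ξ):
  G: 112 − 1(11.54) − 1(47.38) = 53.09
  F: 204 − 2(11.54) − 1(47.38) = 133.6
  E: 0 + 1(11.54) = 11.54
  H: 0 + 2(47.38) = 94.75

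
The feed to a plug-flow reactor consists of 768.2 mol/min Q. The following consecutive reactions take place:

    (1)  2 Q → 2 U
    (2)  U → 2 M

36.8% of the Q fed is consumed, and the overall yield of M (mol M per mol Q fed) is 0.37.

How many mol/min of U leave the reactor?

Conversion of Q: Q consumed = 2ξ₁ = 0.368 × 768.2 → ξ₁ = 141.3 mol/min.
Yield of M: 2ξ₂ / 768.2 = 0.37 → ξ₂ = 142.1 mol/min.
Outlet amounts (n = n₀ + Σ ν·ξ):
  Q: 768.2 − 2(141.3) = 485.5
  U: 0 + 2(141.3) − 1(142.1) = 140.6
  M: 0 + 2(142.1) = 284.2

141 mol/min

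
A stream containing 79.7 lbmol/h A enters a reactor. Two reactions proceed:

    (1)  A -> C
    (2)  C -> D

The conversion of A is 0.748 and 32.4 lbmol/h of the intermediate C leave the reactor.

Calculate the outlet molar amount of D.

Conversion of A: A consumed = 1ξ₁ = 0.748 × 79.7 → ξ₁ = 59.62 lbmol/h.
C balance: n_C = 0 + 1ξ₁ − 1ξ₂ = 32.4 → ξ₂ = (1·59.62 − 32.4)/1 = 27.22 lbmol/h.
Outlet amounts (n = n₀ + Σ ν·ξ):
  A: 79.7 − 1(59.62) = 20.08
  C: 0 + 1(59.62) − 1(27.22) = 32.4
  D: 0 + 1(27.22) = 27.22

27.2 lbmol/h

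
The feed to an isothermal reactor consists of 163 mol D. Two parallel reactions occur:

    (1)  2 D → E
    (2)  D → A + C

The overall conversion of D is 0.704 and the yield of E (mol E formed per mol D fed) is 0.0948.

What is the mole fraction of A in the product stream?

0.362

Yield of E: 1ξ₁ / 163 = 0.0948 → ξ₁ = 15.45 mol.
Conversion of D: 2ξ₁ + 1ξ₂ = 0.704 × 163 = 114.8 → ξ₂ = 83.85 mol.
Outlet amounts (n = n₀ + Σ ν·ξ):
  D: 163 − 2(15.45) − 1(83.85) = 48.25
  E: 0 + 1(15.45) = 15.45
  A: 0 + 1(83.85) = 83.85
  C: 0 + 1(83.85) = 83.85
Total out = 231.4 mol; y_A = 83.85 / 231.4 = 0.3624.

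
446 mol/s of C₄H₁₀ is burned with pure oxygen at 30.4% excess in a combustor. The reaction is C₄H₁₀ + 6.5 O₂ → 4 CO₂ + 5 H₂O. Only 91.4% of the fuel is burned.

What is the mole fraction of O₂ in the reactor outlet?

0.234

Stoichiometric O₂ = 6.5 × 446 = 2899 mol/s; O₂ fed = 2899 × 1.304 = 3780 mol/s.
Fuel reacted = 0.914 × 446 → ξ = 407.6 mol/s.
Outlet (n = n₀ + ν ξ):
  C₄H₁₀: 446 − 1(407.6) = 38.36
  O₂: 3780 − 6.5(407.6) = 1131
  CO₂: 0 + 4(407.6) = 1631
  H₂O: 0 + 5(407.6) = 2038
Total out = 4838 mol/s; y_O₂ = 1131 / 4838 = 0.2337.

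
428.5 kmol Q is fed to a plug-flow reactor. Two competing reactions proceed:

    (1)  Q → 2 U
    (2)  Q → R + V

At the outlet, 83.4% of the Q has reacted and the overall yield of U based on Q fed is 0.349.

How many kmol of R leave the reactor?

Yield of U: 2ξ₁ / 428.5 = 0.349 → ξ₁ = 74.77 kmol.
Conversion of Q: 1ξ₁ + 1ξ₂ = 0.834 × 428.5 = 357.4 → ξ₂ = 282.6 kmol.
Outlet amounts (n = n₀ + Σ ν·ξ):
  Q: 428.5 − 1(74.77) − 1(282.6) = 71.13
  U: 0 + 2(74.77) = 149.5
  R: 0 + 1(282.6) = 282.6
  V: 0 + 1(282.6) = 282.6

283 kmol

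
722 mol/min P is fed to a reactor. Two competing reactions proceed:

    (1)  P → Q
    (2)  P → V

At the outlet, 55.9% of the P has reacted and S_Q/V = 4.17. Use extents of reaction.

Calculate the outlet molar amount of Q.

326 mol/min

Conversion of P: P consumed = 0.559 × 722 = 403.6 mol/min = 1ξ₁ + 1ξ₂.
Selectivity: 1ξ₁ / (1ξ₂) = 4.17 → ξ₁ = 4.17 ξ₂.
Substitute: (1·4.17 + 1) ξ₂ = 403.6 → ξ₂ = 78.07 mol/min, ξ₁ = 325.5 mol/min.
Outlet amounts (n = n₀ + Σ ν·ξ):
  P: 722 − 1(325.5) − 1(78.07) = 318.4
  Q: 0 + 1(325.5) = 325.5
  V: 0 + 1(78.07) = 78.07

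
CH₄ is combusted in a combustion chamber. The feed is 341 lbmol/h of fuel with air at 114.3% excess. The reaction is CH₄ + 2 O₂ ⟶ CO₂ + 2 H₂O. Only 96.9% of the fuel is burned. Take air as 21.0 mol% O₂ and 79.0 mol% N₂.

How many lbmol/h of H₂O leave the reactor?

661 lbmol/h

Stoichiometric O₂ = 2 × 341 = 682 lbmol/h; O₂ fed = 682 × 2.143 = 1462 lbmol/h.
N₂ fed = 1462 × 79/21 = 5498 lbmol/h.
Fuel reacted = 0.969 × 341 → ξ = 330.4 lbmol/h.
Outlet (n = n₀ + ν ξ):
  CH₄: 341 − 1(330.4) = 10.57
  O₂: 1462 − 2(330.4) = 800.7
  N₂: 5498 (inert)
  CO₂: 0 + 1(330.4) = 330.4
  H₂O: 0 + 2(330.4) = 660.9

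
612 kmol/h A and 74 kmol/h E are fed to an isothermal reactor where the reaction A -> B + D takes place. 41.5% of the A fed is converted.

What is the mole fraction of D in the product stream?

0.27

A reacted = 0.415 × 612 = 254 kmol/h; ν_A = −1, so ξ = 254/1 = 254 kmol/h.
Outlet amounts (n = n₀ + ν ξ):
  A: 612 − 1(254) = 358
  B: 0 + 1(254) = 254
  D: 0 + 1(254) = 254
  E: 74 (inert)
Total out = 940 kmol/h; y_D = 254 / 940 = 0.2702.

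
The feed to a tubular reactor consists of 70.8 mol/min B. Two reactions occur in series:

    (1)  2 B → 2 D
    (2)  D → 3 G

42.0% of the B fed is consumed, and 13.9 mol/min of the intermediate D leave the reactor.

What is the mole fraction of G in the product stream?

Conversion of B: B consumed = 2ξ₁ = 0.42 × 70.8 → ξ₁ = 14.87 mol/min.
D balance: n_D = 0 + 2ξ₁ − 1ξ₂ = 13.9 → ξ₂ = (2·14.87 − 13.9)/1 = 15.84 mol/min.
Outlet amounts (n = n₀ + Σ ν·ξ):
  B: 70.8 − 2(14.87) = 41.06
  D: 0 + 2(14.87) − 1(15.84) = 13.9
  G: 0 + 3(15.84) = 47.51
Total out = 102.5 mol/min; y_G = 47.51 / 102.5 = 0.4636.

0.464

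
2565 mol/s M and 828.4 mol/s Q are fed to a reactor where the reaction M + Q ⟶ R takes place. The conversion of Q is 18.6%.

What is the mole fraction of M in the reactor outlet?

Q reacted = 0.186 × 828.4 = 154.1 mol/s; ν_Q = −1, so ξ = 154.1/1 = 154.1 mol/s.
Outlet amounts (n = n₀ + ν ξ):
  M: 2565 − 1(154.1) = 2411
  Q: 828.4 − 1(154.1) = 674.3
  R: 0 + 1(154.1) = 154.1
Total out = 3239 mol/s; y_M = 2411 / 3239 = 0.7443.

0.744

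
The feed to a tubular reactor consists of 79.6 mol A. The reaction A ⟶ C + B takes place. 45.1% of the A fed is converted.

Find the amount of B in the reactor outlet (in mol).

A reacted = 0.451 × 79.6 = 35.9 mol; ν_A = −1, so ξ = 35.9/1 = 35.9 mol.
Outlet amounts (n = n₀ + ν ξ):
  A: 79.6 − 1(35.9) = 43.7
  C: 0 + 1(35.9) = 35.9
  B: 0 + 1(35.9) = 35.9

35.9 mol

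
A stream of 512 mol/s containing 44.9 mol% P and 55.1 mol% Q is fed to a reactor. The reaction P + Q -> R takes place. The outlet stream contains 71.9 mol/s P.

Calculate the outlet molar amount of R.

158 mol/s

For P: n = n₀ − 1ξ → 71.9 = 229.9 − 1ξ, giving ξ = 158 mol/s.
Outlet amounts (n = n₀ + ν ξ):
  P: 229.9 − 1(158) = 71.9
  Q: 282.1 − 1(158) = 124.1
  R: 0 + 1(158) = 158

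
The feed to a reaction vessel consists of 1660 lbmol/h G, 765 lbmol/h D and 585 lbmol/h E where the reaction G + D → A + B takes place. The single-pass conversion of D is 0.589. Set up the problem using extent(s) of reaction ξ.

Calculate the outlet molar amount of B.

D reacted = 0.589 × 765 = 450.6 lbmol/h; ν_D = −1, so ξ = 450.6/1 = 450.6 lbmol/h.
Outlet amounts (n = n₀ + ν ξ):
  G: 1660 − 1(450.6) = 1209
  D: 765 − 1(450.6) = 314.4
  A: 0 + 1(450.6) = 450.6
  B: 0 + 1(450.6) = 450.6
  E: 585 (inert)

451 lbmol/h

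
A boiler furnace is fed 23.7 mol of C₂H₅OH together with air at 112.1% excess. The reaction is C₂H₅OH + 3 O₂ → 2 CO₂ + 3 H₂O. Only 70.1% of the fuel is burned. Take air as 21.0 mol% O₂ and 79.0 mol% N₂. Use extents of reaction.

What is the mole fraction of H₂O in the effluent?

Stoichiometric O₂ = 3 × 23.7 = 71.1 mol; O₂ fed = 71.1 × 2.121 = 150.8 mol.
N₂ fed = 150.8 × 79/21 = 567.3 mol.
Fuel reacted = 0.701 × 23.7 → ξ = 16.61 mol.
Outlet (n = n₀ + ν ξ):
  C₂H₅OH: 23.7 − 1(16.61) = 7.086
  O₂: 150.8 − 3(16.61) = 101
  N₂: 567.3 (inert)
  CO₂: 0 + 2(16.61) = 33.23
  H₂O: 0 + 3(16.61) = 49.84
Total out = 758.4 mol; y_H₂O = 49.84 / 758.4 = 0.06572.

0.0657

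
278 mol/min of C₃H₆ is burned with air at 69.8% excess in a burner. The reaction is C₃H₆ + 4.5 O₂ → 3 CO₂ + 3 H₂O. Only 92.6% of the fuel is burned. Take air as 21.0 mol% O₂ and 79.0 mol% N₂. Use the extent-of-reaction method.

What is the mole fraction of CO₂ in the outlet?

0.0734

Stoichiometric O₂ = 4.5 × 278 = 1251 mol/min; O₂ fed = 1251 × 1.698 = 2124 mol/min.
N₂ fed = 2124 × 79/21 = 7991 mol/min.
Fuel reacted = 0.926 × 278 → ξ = 257.4 mol/min.
Outlet (n = n₀ + ν ξ):
  C₃H₆: 278 − 1(257.4) = 20.57
  O₂: 2124 − 4.5(257.4) = 965.8
  N₂: 7991 (inert)
  CO₂: 0 + 3(257.4) = 772.3
  H₂O: 0 + 3(257.4) = 772.3
Total out = 10520 mol/min; y_CO₂ = 772.3 / 10520 = 0.0734.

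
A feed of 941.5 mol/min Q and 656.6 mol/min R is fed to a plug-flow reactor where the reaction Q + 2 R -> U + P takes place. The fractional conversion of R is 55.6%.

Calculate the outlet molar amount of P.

183 mol/min

R reacted = 0.556 × 656.6 = 365.1 mol/min; ν_R = −2, so ξ = 365.1/2 = 182.5 mol/min.
Outlet amounts (n = n₀ + ν ξ):
  Q: 941.5 − 1(182.5) = 759
  R: 656.6 − 2(182.5) = 291.5
  U: 0 + 1(182.5) = 182.5
  P: 0 + 1(182.5) = 182.5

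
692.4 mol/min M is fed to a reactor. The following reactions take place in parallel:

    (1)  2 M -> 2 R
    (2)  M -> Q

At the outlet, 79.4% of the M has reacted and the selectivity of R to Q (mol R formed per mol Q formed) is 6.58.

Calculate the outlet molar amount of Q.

72.5 mol/min

Conversion of M: M consumed = 0.794 × 692.4 = 549.8 mol/min = 2ξ₁ + 1ξ₂.
Selectivity: 2ξ₁ / (1ξ₂) = 6.58 → ξ₁ = 3.29 ξ₂.
Substitute: (2·3.29 + 1) ξ₂ = 549.8 → ξ₂ = 72.53 mol/min, ξ₁ = 238.6 mol/min.
Outlet amounts (n = n₀ + Σ ν·ξ):
  M: 692.4 − 2(238.6) − 1(72.53) = 142.6
  R: 0 + 2(238.6) = 477.2
  Q: 0 + 1(72.53) = 72.53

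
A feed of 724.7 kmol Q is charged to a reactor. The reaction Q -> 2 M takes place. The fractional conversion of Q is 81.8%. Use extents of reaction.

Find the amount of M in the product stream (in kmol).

1190 kmol

Q reacted = 0.818 × 724.7 = 592.8 kmol; ν_Q = −1, so ξ = 592.8/1 = 592.8 kmol.
Outlet amounts (n = n₀ + ν ξ):
  Q: 724.7 − 1(592.8) = 131.9
  M: 0 + 2(592.8) = 1186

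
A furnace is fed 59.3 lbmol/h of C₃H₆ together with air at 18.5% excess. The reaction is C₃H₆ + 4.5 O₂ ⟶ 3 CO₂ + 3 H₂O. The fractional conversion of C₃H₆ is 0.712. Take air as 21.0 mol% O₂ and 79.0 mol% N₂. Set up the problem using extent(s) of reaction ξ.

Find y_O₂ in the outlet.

0.0796

Stoichiometric O₂ = 4.5 × 59.3 = 266.8 lbmol/h; O₂ fed = 266.8 × 1.185 = 316.2 lbmol/h.
N₂ fed = 316.2 × 79/21 = 1190 lbmol/h.
Fuel reacted = 0.712 × 59.3 → ξ = 42.22 lbmol/h.
Outlet (n = n₀ + ν ξ):
  C₃H₆: 59.3 − 1(42.22) = 17.08
  O₂: 316.2 − 4.5(42.22) = 126.2
  N₂: 1190 (inert)
  CO₂: 0 + 3(42.22) = 126.7
  H₂O: 0 + 3(42.22) = 126.7
Total out = 1586 lbmol/h; y_O₂ = 126.2 / 1586 = 0.07957.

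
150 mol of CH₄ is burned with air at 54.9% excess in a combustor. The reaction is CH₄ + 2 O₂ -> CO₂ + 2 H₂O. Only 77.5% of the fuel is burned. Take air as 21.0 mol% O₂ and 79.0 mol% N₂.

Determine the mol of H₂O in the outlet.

232 mol

Stoichiometric O₂ = 2 × 150 = 300 mol; O₂ fed = 300 × 1.549 = 464.7 mol.
N₂ fed = 464.7 × 79/21 = 1748 mol.
Fuel reacted = 0.775 × 150 → ξ = 116.2 mol.
Outlet (n = n₀ + ν ξ):
  CH₄: 150 − 1(116.2) = 33.75
  O₂: 464.7 − 2(116.2) = 232.2
  N₂: 1748 (inert)
  CO₂: 0 + 1(116.2) = 116.2
  H₂O: 0 + 2(116.2) = 232.5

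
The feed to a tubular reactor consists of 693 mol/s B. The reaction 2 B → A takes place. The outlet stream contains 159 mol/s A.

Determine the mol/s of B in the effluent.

375 mol/s

For A: n = n₀ + 1ξ → 159 = 0 + 1ξ, giving ξ = 159 mol/s.
Outlet amounts (n = n₀ + ν ξ):
  B: 693 − 2(159) = 375
  A: 0 + 1(159) = 159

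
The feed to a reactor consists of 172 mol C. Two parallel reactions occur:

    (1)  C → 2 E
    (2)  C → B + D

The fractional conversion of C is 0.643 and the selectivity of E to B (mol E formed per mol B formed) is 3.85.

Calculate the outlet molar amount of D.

Conversion of C: C consumed = 0.643 × 172 = 110.6 mol = 1ξ₁ + 1ξ₂.
Selectivity: 2ξ₁ / (1ξ₂) = 3.85 → ξ₁ = 1.925 ξ₂.
Substitute: (1·1.925 + 1) ξ₂ = 110.6 → ξ₂ = 37.81 mol, ξ₁ = 72.79 mol.
Outlet amounts (n = n₀ + Σ ν·ξ):
  C: 172 − 1(72.79) − 1(37.81) = 61.4
  E: 0 + 2(72.79) = 145.6
  B: 0 + 1(37.81) = 37.81
  D: 0 + 1(37.81) = 37.81

37.8 mol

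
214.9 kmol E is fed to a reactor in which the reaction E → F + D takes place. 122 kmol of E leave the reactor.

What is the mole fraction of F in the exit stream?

0.302

For E: n = n₀ − 1ξ → 122 = 214.9 − 1ξ, giving ξ = 92.9 kmol.
Outlet amounts (n = n₀ + ν ξ):
  E: 214.9 − 1(92.9) = 122
  F: 0 + 1(92.9) = 92.9
  D: 0 + 1(92.9) = 92.9
Total out = 307.8 kmol; y_F = 92.9 / 307.8 = 0.3018.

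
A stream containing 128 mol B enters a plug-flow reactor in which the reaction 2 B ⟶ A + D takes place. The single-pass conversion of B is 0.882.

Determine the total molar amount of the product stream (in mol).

B reacted = 0.882 × 128 = 112.9 mol; ν_B = −2, so ξ = 112.9/2 = 56.45 mol.
Outlet amounts (n = n₀ + ν ξ):
  B: 128 − 2(56.45) = 15.1
  A: 0 + 1(56.45) = 56.45
  D: 0 + 1(56.45) = 56.45
Total out = 15.1 + 56.45 + 56.45 = 128 mol.

128 mol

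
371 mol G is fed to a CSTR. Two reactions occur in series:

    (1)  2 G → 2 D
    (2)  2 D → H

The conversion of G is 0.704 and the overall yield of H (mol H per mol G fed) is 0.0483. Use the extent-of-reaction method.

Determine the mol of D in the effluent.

Conversion of G: G consumed = 2ξ₁ = 0.704 × 371 → ξ₁ = 130.6 mol.
Yield of H: 1ξ₂ / 371 = 0.0483 → ξ₂ = 17.92 mol.
Outlet amounts (n = n₀ + Σ ν·ξ):
  G: 371 − 2(130.6) = 109.8
  D: 0 + 2(130.6) − 2(17.92) = 225.3
  H: 0 + 1(17.92) = 17.92

225 mol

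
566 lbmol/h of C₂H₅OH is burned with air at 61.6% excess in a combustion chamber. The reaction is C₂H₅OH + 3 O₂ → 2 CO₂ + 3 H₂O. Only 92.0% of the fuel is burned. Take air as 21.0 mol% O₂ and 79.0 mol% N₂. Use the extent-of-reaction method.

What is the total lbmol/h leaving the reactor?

14200 lbmol/h

Stoichiometric O₂ = 3 × 566 = 1698 lbmol/h; O₂ fed = 1698 × 1.616 = 2744 lbmol/h.
N₂ fed = 2744 × 79/21 = 10320 lbmol/h.
Fuel reacted = 0.92 × 566 → ξ = 520.7 lbmol/h.
Outlet (n = n₀ + ν ξ):
  C₂H₅OH: 566 − 1(520.7) = 45.28
  O₂: 2744 − 3(520.7) = 1182
  N₂: 10320 (inert)
  CO₂: 0 + 2(520.7) = 1041
  H₂O: 0 + 3(520.7) = 1562
Total out = 45.28 + 1182 + 10320 + 1041 + 1562 = 14150 lbmol/h.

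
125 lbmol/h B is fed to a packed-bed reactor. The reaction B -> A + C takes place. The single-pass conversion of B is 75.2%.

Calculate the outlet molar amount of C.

B reacted = 0.752 × 125 = 94 lbmol/h; ν_B = −1, so ξ = 94/1 = 94 lbmol/h.
Outlet amounts (n = n₀ + ν ξ):
  B: 125 − 1(94) = 31
  A: 0 + 1(94) = 94
  C: 0 + 1(94) = 94

94 lbmol/h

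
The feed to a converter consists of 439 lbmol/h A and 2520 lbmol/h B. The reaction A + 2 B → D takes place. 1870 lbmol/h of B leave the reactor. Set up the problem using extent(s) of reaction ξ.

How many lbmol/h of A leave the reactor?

114 lbmol/h

For B: n = n₀ − 2ξ → 1870 = 2520 − 2ξ, giving ξ = 325 lbmol/h.
Outlet amounts (n = n₀ + ν ξ):
  A: 439 − 1(325) = 114
  B: 2520 − 2(325) = 1870
  D: 0 + 1(325) = 325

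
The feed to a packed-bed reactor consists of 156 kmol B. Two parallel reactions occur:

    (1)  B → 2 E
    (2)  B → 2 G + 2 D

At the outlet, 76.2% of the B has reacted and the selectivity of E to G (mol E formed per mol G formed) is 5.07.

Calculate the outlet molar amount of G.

39.2 kmol

Conversion of B: B consumed = 0.762 × 156 = 118.9 kmol = 1ξ₁ + 1ξ₂.
Selectivity: 2ξ₁ / (2ξ₂) = 5.07 → ξ₁ = 5.07 ξ₂.
Substitute: (1·5.07 + 1) ξ₂ = 118.9 → ξ₂ = 19.58 kmol, ξ₁ = 99.29 kmol.
Outlet amounts (n = n₀ + Σ ν·ξ):
  B: 156 − 1(99.29) − 1(19.58) = 37.13
  E: 0 + 2(99.29) = 198.6
  G: 0 + 2(19.58) = 39.17
  D: 0 + 2(19.58) = 39.17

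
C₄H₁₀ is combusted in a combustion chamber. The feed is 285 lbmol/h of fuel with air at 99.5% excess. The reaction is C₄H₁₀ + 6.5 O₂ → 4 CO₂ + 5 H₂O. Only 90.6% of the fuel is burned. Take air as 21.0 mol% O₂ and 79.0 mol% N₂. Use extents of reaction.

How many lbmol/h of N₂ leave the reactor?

Stoichiometric O₂ = 6.5 × 285 = 1852 lbmol/h; O₂ fed = 1852 × 1.995 = 3696 lbmol/h.
N₂ fed = 3696 × 79/21 = 13900 lbmol/h.
Fuel reacted = 0.906 × 285 → ξ = 258.2 lbmol/h.
Outlet (n = n₀ + ν ξ):
  C₄H₁₀: 285 − 1(258.2) = 26.79
  O₂: 3696 − 6.5(258.2) = 2017
  N₂: 13900 (inert)
  CO₂: 0 + 4(258.2) = 1033
  H₂O: 0 + 5(258.2) = 1291

13900 lbmol/h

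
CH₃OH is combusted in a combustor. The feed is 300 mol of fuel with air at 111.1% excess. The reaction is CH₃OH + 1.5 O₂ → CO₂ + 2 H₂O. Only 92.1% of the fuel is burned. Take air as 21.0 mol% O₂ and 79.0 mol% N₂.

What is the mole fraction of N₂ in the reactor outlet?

Stoichiometric O₂ = 1.5 × 300 = 450 mol; O₂ fed = 450 × 2.111 = 949.9 mol.
N₂ fed = 949.9 × 79/21 = 3574 mol.
Fuel reacted = 0.921 × 300 → ξ = 276.3 mol.
Outlet (n = n₀ + ν ξ):
  CH₃OH: 300 − 1(276.3) = 23.7
  O₂: 949.9 − 1.5(276.3) = 535.5
  N₂: 3574 (inert)
  CO₂: 0 + 1(276.3) = 276.3
  H₂O: 0 + 2(276.3) = 552.6
Total out = 4962 mol; y_N₂ = 3574 / 4962 = 0.7202.

0.72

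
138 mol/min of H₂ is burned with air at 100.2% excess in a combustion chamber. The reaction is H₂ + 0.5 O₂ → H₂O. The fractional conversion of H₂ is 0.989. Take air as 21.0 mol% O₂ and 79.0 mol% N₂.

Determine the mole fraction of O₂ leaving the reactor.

0.0961

Stoichiometric O₂ = 0.5 × 138 = 69 mol/min; O₂ fed = 69 × 2.002 = 138.1 mol/min.
N₂ fed = 138.1 × 79/21 = 519.7 mol/min.
Fuel reacted = 0.989 × 138 → ξ = 136.5 mol/min.
Outlet (n = n₀ + ν ξ):
  H₂: 138 − 1(136.5) = 1.518
  O₂: 138.1 − 0.5(136.5) = 69.9
  N₂: 519.7 (inert)
  H₂O: 0 + 1(136.5) = 136.5
Total out = 727.6 mol/min; y_O₂ = 69.9 / 727.6 = 0.09607.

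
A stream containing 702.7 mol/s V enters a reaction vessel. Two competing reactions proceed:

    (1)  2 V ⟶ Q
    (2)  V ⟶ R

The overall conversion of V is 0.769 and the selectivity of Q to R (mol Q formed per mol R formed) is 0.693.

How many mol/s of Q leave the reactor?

Conversion of V: V consumed = 0.769 × 702.7 = 540.4 mol/s = 2ξ₁ + 1ξ₂.
Selectivity: 1ξ₁ / (1ξ₂) = 0.693 → ξ₁ = 0.693 ξ₂.
Substitute: (2·0.693 + 1) ξ₂ = 540.4 → ξ₂ = 226.5 mol/s, ξ₁ = 156.9 mol/s.
Outlet amounts (n = n₀ + Σ ν·ξ):
  V: 702.7 − 2(156.9) − 1(226.5) = 162.3
  Q: 0 + 1(156.9) = 156.9
  R: 0 + 1(226.5) = 226.5

157 mol/s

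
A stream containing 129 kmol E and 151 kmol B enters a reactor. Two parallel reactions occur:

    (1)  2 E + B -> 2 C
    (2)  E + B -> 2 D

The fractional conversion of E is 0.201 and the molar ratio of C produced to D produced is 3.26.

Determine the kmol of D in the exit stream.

Conversion of E: E consumed = 0.201 × 129 = 25.93 kmol = 2ξ₁ + 1ξ₂.
Selectivity: 2ξ₁ / (2ξ₂) = 3.26 → ξ₁ = 3.26 ξ₂.
Substitute: (2·3.26 + 1) ξ₂ = 25.93 → ξ₂ = 3.448 kmol, ξ₁ = 11.24 kmol.
Outlet amounts (n = n₀ + Σ ν·ξ):
  E: 129 − 2(11.24) − 1(3.448) = 103.1
  B: 151 − 1(11.24) − 1(3.448) = 136.3
  C: 0 + 2(11.24) = 22.48
  D: 0 + 2(3.448) = 6.896

6.9 kmol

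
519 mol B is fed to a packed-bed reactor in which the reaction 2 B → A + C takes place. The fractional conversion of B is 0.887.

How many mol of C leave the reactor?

230 mol

B reacted = 0.887 × 519 = 460.4 mol; ν_B = −2, so ξ = 460.4/2 = 230.2 mol.
Outlet amounts (n = n₀ + ν ξ):
  B: 519 − 2(230.2) = 58.65
  A: 0 + 1(230.2) = 230.2
  C: 0 + 1(230.2) = 230.2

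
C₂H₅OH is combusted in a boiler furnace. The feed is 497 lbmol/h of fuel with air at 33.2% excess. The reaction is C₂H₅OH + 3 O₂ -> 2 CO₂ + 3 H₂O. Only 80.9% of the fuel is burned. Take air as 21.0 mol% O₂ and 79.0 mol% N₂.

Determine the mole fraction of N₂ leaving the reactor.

Stoichiometric O₂ = 3 × 497 = 1491 lbmol/h; O₂ fed = 1491 × 1.332 = 1986 lbmol/h.
N₂ fed = 1986 × 79/21 = 7471 lbmol/h.
Fuel reacted = 0.809 × 497 → ξ = 402.1 lbmol/h.
Outlet (n = n₀ + ν ξ):
  C₂H₅OH: 497 − 1(402.1) = 94.93
  O₂: 1986 − 3(402.1) = 779.8
  N₂: 7471 (inert)
  CO₂: 0 + 2(402.1) = 804.1
  H₂O: 0 + 3(402.1) = 1206
Total out = 10360 lbmol/h; y_N₂ = 7471 / 10360 = 0.7214.

0.721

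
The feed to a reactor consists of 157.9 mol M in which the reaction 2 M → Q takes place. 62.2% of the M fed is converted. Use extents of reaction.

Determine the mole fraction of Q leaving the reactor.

M reacted = 0.622 × 157.9 = 98.21 mol; ν_M = −2, so ξ = 98.21/2 = 49.11 mol.
Outlet amounts (n = n₀ + ν ξ):
  M: 157.9 − 2(49.11) = 59.69
  Q: 0 + 1(49.11) = 49.11
Total out = 108.8 mol; y_Q = 49.11 / 108.8 = 0.4514.

0.451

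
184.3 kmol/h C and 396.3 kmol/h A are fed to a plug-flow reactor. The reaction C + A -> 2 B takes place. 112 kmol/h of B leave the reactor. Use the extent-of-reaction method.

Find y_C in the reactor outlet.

0.221

For B: n = n₀ + 2ξ → 112 = 0 + 2ξ, giving ξ = 56 kmol/h.
Outlet amounts (n = n₀ + ν ξ):
  C: 184.3 − 1(56) = 128.3
  A: 396.3 − 1(56) = 340.3
  B: 0 + 2(56) = 112
Total out = 580.6 kmol/h; y_C = 128.3 / 580.6 = 0.221.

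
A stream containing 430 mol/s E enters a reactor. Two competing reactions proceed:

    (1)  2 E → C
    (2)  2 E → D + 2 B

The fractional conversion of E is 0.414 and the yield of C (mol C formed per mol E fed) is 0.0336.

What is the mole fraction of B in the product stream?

0.304

Yield of C: 1ξ₁ / 430 = 0.0336 → ξ₁ = 14.45 mol/s.
Conversion of E: 2ξ₁ + 2ξ₂ = 0.414 × 430 = 178 → ξ₂ = 74.56 mol/s.
Outlet amounts (n = n₀ + Σ ν·ξ):
  E: 430 − 2(14.45) − 2(74.56) = 252
  C: 0 + 1(14.45) = 14.45
  D: 0 + 1(74.56) = 74.56
  B: 0 + 2(74.56) = 149.1
Total out = 490.1 mol/s; y_B = 149.1 / 490.1 = 0.3043.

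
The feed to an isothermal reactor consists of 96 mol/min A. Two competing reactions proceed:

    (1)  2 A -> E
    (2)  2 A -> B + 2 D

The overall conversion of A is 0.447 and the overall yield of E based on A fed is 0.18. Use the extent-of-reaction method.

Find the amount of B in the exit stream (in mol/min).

4.18 mol/min

Yield of E: 1ξ₁ / 96 = 0.18 → ξ₁ = 17.28 mol/min.
Conversion of A: 2ξ₁ + 2ξ₂ = 0.447 × 96 = 42.91 → ξ₂ = 4.176 mol/min.
Outlet amounts (n = n₀ + Σ ν·ξ):
  A: 96 − 2(17.28) − 2(4.176) = 53.09
  E: 0 + 1(17.28) = 17.28
  B: 0 + 1(4.176) = 4.176
  D: 0 + 2(4.176) = 8.352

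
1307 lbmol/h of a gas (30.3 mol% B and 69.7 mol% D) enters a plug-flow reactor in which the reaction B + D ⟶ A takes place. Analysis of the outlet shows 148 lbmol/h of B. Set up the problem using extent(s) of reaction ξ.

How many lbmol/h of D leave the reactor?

663 lbmol/h

For B: n = n₀ − 1ξ → 148 = 396 − 1ξ, giving ξ = 248 lbmol/h.
Outlet amounts (n = n₀ + ν ξ):
  B: 396 − 1(248) = 148
  D: 911 − 1(248) = 663
  A: 0 + 1(248) = 248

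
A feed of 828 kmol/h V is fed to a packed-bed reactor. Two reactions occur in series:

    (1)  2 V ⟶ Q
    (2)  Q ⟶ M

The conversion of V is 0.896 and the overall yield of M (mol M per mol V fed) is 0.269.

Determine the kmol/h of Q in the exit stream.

Conversion of V: V consumed = 2ξ₁ = 0.896 × 828 → ξ₁ = 370.9 kmol/h.
Yield of M: 1ξ₂ / 828 = 0.269 → ξ₂ = 222.7 kmol/h.
Outlet amounts (n = n₀ + Σ ν·ξ):
  V: 828 − 2(370.9) = 86.11
  Q: 0 + 1(370.9) − 1(222.7) = 148.2
  M: 0 + 1(222.7) = 222.7

148 kmol/h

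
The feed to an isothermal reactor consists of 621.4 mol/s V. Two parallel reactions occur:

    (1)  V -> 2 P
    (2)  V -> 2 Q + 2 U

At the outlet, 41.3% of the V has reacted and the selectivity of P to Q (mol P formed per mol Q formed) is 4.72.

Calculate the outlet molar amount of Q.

89.7 mol/s

Conversion of V: V consumed = 0.413 × 621.4 = 256.6 mol/s = 1ξ₁ + 1ξ₂.
Selectivity: 2ξ₁ / (2ξ₂) = 4.72 → ξ₁ = 4.72 ξ₂.
Substitute: (1·4.72 + 1) ξ₂ = 256.6 → ξ₂ = 44.87 mol/s, ξ₁ = 211.8 mol/s.
Outlet amounts (n = n₀ + Σ ν·ξ):
  V: 621.4 − 1(211.8) − 1(44.87) = 364.8
  P: 0 + 2(211.8) = 423.5
  Q: 0 + 2(44.87) = 89.73
  U: 0 + 2(44.87) = 89.73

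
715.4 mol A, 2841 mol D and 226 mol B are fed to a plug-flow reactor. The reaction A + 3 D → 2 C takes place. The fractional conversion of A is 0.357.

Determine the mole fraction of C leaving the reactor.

A reacted = 0.357 × 715.4 = 255.4 mol; ν_A = −1, so ξ = 255.4/1 = 255.4 mol.
Outlet amounts (n = n₀ + ν ξ):
  A: 715.4 − 1(255.4) = 460
  D: 2841 − 3(255.4) = 2075
  C: 0 + 2(255.4) = 510.8
  B: 226 (inert)
Total out = 3272 mol; y_C = 510.8 / 3272 = 0.1561.

0.156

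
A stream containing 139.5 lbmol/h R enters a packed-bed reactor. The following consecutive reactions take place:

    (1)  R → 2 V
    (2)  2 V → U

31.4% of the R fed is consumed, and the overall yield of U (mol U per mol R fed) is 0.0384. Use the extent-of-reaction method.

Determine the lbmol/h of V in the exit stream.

76.9 lbmol/h

Conversion of R: R consumed = 1ξ₁ = 0.314 × 139.5 → ξ₁ = 43.8 lbmol/h.
Yield of U: 1ξ₂ / 139.5 = 0.0384 → ξ₂ = 5.357 lbmol/h.
Outlet amounts (n = n₀ + Σ ν·ξ):
  R: 139.5 − 1(43.8) = 95.7
  V: 0 + 2(43.8) − 2(5.357) = 76.89
  U: 0 + 1(5.357) = 5.357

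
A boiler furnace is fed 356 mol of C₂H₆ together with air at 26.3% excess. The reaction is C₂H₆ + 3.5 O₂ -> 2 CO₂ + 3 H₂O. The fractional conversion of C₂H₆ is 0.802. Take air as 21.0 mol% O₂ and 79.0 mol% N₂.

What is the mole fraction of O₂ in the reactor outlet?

Stoichiometric O₂ = 3.5 × 356 = 1246 mol; O₂ fed = 1246 × 1.263 = 1574 mol.
N₂ fed = 1574 × 79/21 = 5920 mol.
Fuel reacted = 0.802 × 356 → ξ = 285.5 mol.
Outlet (n = n₀ + ν ξ):
  C₂H₆: 356 − 1(285.5) = 70.49
  O₂: 1574 − 3.5(285.5) = 574.4
  N₂: 5920 (inert)
  CO₂: 0 + 2(285.5) = 571
  H₂O: 0 + 3(285.5) = 856.5
Total out = 7993 mol; y_O₂ = 574.4 / 7993 = 0.07187.

0.0719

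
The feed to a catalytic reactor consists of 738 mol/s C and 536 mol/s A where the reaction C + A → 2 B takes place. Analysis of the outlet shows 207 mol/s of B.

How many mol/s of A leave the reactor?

For B: n = n₀ + 2ξ → 207 = 0 + 2ξ, giving ξ = 103.5 mol/s.
Outlet amounts (n = n₀ + ν ξ):
  C: 738 − 1(103.5) = 634.5
  A: 536 − 1(103.5) = 432.5
  B: 0 + 2(103.5) = 207

432 mol/s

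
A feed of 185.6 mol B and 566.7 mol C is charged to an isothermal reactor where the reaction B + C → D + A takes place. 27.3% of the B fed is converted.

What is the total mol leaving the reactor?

752 mol

B reacted = 0.273 × 185.6 = 50.67 mol; ν_B = −1, so ξ = 50.67/1 = 50.67 mol.
Outlet amounts (n = n₀ + ν ξ):
  B: 185.6 − 1(50.67) = 134.9
  C: 566.7 − 1(50.67) = 516
  D: 0 + 1(50.67) = 50.67
  A: 0 + 1(50.67) = 50.67
Total out = 134.9 + 516 + 50.67 + 50.67 = 752.3 mol.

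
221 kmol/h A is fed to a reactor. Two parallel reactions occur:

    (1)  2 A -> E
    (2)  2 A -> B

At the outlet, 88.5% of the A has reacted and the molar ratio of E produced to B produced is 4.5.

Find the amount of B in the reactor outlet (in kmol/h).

17.8 kmol/h

Conversion of A: A consumed = 0.885 × 221 = 195.6 kmol/h = 2ξ₁ + 2ξ₂.
Selectivity: 1ξ₁ / (1ξ₂) = 4.5 → ξ₁ = 4.5 ξ₂.
Substitute: (2·4.5 + 2) ξ₂ = 195.6 → ξ₂ = 17.78 kmol/h, ξ₁ = 80.01 kmol/h.
Outlet amounts (n = n₀ + Σ ν·ξ):
  A: 221 − 2(80.01) − 2(17.78) = 25.41
  E: 0 + 1(80.01) = 80.01
  B: 0 + 1(17.78) = 17.78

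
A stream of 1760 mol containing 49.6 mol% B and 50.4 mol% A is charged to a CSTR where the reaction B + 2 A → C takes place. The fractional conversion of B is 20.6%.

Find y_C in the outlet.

B reacted = 0.206 × 873 = 179.8 mol; ν_B = −1, so ξ = 179.8/1 = 179.8 mol.
Outlet amounts (n = n₀ + ν ξ):
  B: 873 − 1(179.8) = 693.1
  A: 887 − 2(179.8) = 527.4
  C: 0 + 1(179.8) = 179.8
Total out = 1400 mol; y_C = 179.8 / 1400 = 0.1284.

0.128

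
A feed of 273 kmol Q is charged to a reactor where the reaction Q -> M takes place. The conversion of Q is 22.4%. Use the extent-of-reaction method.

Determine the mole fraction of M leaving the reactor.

Q reacted = 0.224 × 273 = 61.15 kmol; ν_Q = −1, so ξ = 61.15/1 = 61.15 kmol.
Outlet amounts (n = n₀ + ν ξ):
  Q: 273 − 1(61.15) = 211.8
  M: 0 + 1(61.15) = 61.15
Total out = 273 kmol; y_M = 61.15 / 273 = 0.224.

0.224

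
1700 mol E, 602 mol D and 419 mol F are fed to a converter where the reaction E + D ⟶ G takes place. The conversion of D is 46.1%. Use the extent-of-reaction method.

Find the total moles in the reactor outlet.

D reacted = 0.461 × 602 = 277.5 mol; ν_D = −1, so ξ = 277.5/1 = 277.5 mol.
Outlet amounts (n = n₀ + ν ξ):
  E: 1700 − 1(277.5) = 1422
  D: 602 − 1(277.5) = 324.5
  G: 0 + 1(277.5) = 277.5
  F: 419 (inert)
Total out = 1422 + 324.5 + 277.5 + 419 = 2443 mol.

2440 mol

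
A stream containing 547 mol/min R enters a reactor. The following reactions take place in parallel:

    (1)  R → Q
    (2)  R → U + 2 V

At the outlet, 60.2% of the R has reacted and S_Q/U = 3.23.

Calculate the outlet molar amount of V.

156 mol/min

Conversion of R: R consumed = 0.602 × 547 = 329.3 mol/min = 1ξ₁ + 1ξ₂.
Selectivity: 1ξ₁ / (1ξ₂) = 3.23 → ξ₁ = 3.23 ξ₂.
Substitute: (1·3.23 + 1) ξ₂ = 329.3 → ξ₂ = 77.85 mol/min, ξ₁ = 251.4 mol/min.
Outlet amounts (n = n₀ + Σ ν·ξ):
  R: 547 − 1(251.4) − 1(77.85) = 217.7
  Q: 0 + 1(251.4) = 251.4
  U: 0 + 1(77.85) = 77.85
  V: 0 + 2(77.85) = 155.7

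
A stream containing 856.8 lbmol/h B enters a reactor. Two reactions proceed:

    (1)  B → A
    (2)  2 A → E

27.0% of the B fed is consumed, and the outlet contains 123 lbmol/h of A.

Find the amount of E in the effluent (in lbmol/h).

Conversion of B: B consumed = 1ξ₁ = 0.27 × 856.8 → ξ₁ = 231.3 lbmol/h.
A balance: n_A = 0 + 1ξ₁ − 2ξ₂ = 123 → ξ₂ = (1·231.3 − 123)/2 = 54.17 lbmol/h.
Outlet amounts (n = n₀ + Σ ν·ξ):
  B: 856.8 − 1(231.3) = 625.5
  A: 0 + 1(231.3) − 2(54.17) = 123
  E: 0 + 1(54.17) = 54.17

54.2 lbmol/h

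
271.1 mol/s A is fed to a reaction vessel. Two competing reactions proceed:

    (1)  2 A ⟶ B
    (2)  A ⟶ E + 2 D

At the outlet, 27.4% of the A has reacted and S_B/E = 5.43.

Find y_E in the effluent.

Conversion of A: A consumed = 0.274 × 271.1 = 74.28 mol/s = 2ξ₁ + 1ξ₂.
Selectivity: 1ξ₁ / (1ξ₂) = 5.43 → ξ₁ = 5.43 ξ₂.
Substitute: (2·5.43 + 1) ξ₂ = 74.28 → ξ₂ = 6.263 mol/s, ξ₁ = 34.01 mol/s.
Outlet amounts (n = n₀ + Σ ν·ξ):
  A: 271.1 − 2(34.01) − 1(6.263) = 196.8
  B: 0 + 1(34.01) = 34.01
  E: 0 + 1(6.263) = 6.263
  D: 0 + 2(6.263) = 12.53
Total out = 249.6 mol/s; y_E = 6.263 / 249.6 = 0.02509.

0.0251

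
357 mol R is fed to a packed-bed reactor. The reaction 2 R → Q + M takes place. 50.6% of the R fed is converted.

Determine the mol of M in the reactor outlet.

90.3 mol

R reacted = 0.506 × 357 = 180.6 mol; ν_R = −2, so ξ = 180.6/2 = 90.32 mol.
Outlet amounts (n = n₀ + ν ξ):
  R: 357 − 2(90.32) = 176.4
  Q: 0 + 1(90.32) = 90.32
  M: 0 + 1(90.32) = 90.32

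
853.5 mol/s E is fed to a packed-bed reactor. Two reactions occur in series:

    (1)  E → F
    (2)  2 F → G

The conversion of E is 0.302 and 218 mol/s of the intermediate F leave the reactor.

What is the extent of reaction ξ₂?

Conversion of E: E consumed = 1ξ₁ = 0.302 × 853.5 → ξ₁ = 257.8 mol/s.
F balance: n_F = 0 + 1ξ₁ − 2ξ₂ = 218 → ξ₂ = (1·257.8 − 218)/2 = 19.88 mol/s.
Outlet amounts (n = n₀ + Σ ν·ξ):
  E: 853.5 − 1(257.8) = 595.7
  F: 0 + 1(257.8) − 2(19.88) = 218
  G: 0 + 1(19.88) = 19.88

ξ₂ = 19.9 mol/s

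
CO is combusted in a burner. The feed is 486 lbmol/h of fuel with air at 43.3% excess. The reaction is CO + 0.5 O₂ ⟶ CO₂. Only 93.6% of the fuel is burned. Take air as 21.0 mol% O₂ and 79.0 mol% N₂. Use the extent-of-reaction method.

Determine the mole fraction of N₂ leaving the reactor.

Stoichiometric O₂ = 0.5 × 486 = 243 lbmol/h; O₂ fed = 243 × 1.433 = 348.2 lbmol/h.
N₂ fed = 348.2 × 79/21 = 1310 lbmol/h.
Fuel reacted = 0.936 × 486 → ξ = 454.9 lbmol/h.
Outlet (n = n₀ + ν ξ):
  CO: 486 − 1(454.9) = 31.1
  O₂: 348.2 − 0.5(454.9) = 120.8
  N₂: 1310 (inert)
  CO₂: 0 + 1(454.9) = 454.9
Total out = 1917 lbmol/h; y_N₂ = 1310 / 1917 = 0.6834.

0.683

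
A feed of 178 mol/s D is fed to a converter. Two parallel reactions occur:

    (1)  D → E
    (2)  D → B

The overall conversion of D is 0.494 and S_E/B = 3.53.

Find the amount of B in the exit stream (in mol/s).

19.4 mol/s

Conversion of D: D consumed = 0.494 × 178 = 87.93 mol/s = 1ξ₁ + 1ξ₂.
Selectivity: 1ξ₁ / (1ξ₂) = 3.53 → ξ₁ = 3.53 ξ₂.
Substitute: (1·3.53 + 1) ξ₂ = 87.93 → ξ₂ = 19.41 mol/s, ξ₁ = 68.52 mol/s.
Outlet amounts (n = n₀ + Σ ν·ξ):
  D: 178 − 1(68.52) − 1(19.41) = 90.07
  E: 0 + 1(68.52) = 68.52
  B: 0 + 1(19.41) = 19.41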